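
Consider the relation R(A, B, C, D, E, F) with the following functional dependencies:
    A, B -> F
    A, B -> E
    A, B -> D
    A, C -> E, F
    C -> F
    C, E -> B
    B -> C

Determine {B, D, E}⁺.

Start with {B, D, E}.
B -> C applies; add {C} → now {B, C, D, E}.
C -> F applies; add {F} → now {B, C, D, E, F}.
No further FD applies.

{B, C, D, E, F}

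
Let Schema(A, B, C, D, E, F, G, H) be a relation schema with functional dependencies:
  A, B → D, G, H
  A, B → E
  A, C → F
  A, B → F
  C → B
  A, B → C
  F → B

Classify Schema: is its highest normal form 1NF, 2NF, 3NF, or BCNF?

Candidate keys: {A, B}, {A, C}, {A, F}. Prime attributes: {A, B, C, F}.
C → B breaks BCNF: {C}⁺ = {B, C}, so {C} is not a superkey.
Its right-hand attributes {B} are all prime, as are those of every other non-superkey FD — the relation is in 3NF.

3NF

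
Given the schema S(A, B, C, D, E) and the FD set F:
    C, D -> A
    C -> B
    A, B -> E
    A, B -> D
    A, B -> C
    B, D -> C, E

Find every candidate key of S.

{A, B}⁺ = {A, B, C, D, E} — all of the relation — so {A, B} is a candidate key.
{A, C}⁺ = {A, B, C, D, E} — all of the relation — so {A, C} is a candidate key.
{B, D}⁺ = {A, B, C, D, E} — all of the relation — so {B, D} is a candidate key.
{C, D}⁺ = {A, B, C, D, E} — all of the relation — so {C, D} is a candidate key.
No proper subset of any of these is a key, and no other minimal superkey exists.

{A, B}, {A, C}, {B, D}, {C, D}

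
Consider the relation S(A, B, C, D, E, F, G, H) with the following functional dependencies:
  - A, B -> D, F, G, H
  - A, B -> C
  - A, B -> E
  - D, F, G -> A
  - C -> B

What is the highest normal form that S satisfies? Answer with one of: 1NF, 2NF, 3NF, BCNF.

Candidate keys: {A, B}, {A, C}, {B, D, F, G}, {C, D, F, G}. Prime attributes: {A, B, C, D, F, G}.
D, F, G -> A: {D, F, G}⁺ = {A, D, F, G}, which is not all of the attributes, so the left side is not a superkey — BCNF is violated.
Since {A} ⊆ prime attributes and every other non-superkey FD also has a prime right side, the schema is in 3NF.

3NF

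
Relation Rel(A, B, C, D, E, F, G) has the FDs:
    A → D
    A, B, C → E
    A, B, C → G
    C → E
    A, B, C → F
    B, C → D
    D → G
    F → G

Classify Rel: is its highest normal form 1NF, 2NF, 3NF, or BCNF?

1NF

Candidate key: {A, B, C}. Prime attributes: {A, B, C}.
For A → D we have {A}⁺ = {A, D, G}; {A} is not a superkey, so BCNF fails.
A → D has non-prime {D} on the right and a non-superkey on the left, so 3NF fails.
{A} is a proper subset of the key {A, B, C}, and {A}⁺ contains the non-prime attributes {D, G} — a partial dependency, so 2NF is violated.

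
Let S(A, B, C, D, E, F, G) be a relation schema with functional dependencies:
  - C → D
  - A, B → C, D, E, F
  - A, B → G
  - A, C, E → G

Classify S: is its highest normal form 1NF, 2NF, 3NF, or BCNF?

2NF

Candidate key: {A, B}. Prime attributes: {A, B}.
C → D: {C}⁺ = {C, D}, which is not all of the attributes, so the left side is not a superkey — BCNF is violated.
C → D has non-prime {D} on the right and a non-superkey on the left, so 3NF fails.
No proper subset of a key has a non-prime attribute in its closure, so there is no partial dependency; 2NF holds.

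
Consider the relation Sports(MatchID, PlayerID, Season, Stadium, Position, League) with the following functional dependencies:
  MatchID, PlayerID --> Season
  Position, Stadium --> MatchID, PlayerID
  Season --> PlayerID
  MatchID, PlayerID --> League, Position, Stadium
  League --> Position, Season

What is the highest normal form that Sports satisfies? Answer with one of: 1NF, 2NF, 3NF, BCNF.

3NF

Candidate keys: {League, MatchID}, {League, Stadium}, {MatchID, PlayerID}, {MatchID, Season}, {Position, Stadium}. Prime attributes: {League, MatchID, PlayerID, Position, Season, Stadium}.
Season --> PlayerID: {Season}⁺ = {PlayerID, Season}, which is not all of the attributes, so the left side is not a superkey — BCNF is violated.
But every attribute on its right side ({PlayerID}) is prime, and the same holds for every other non-superkey FD, so 3NF still holds.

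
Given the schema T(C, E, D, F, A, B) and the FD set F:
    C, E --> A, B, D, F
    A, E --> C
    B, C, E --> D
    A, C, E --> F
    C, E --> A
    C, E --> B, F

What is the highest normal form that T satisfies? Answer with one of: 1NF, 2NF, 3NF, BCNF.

Candidate keys: {A, E}, {C, E}. Prime attributes: {A, C, E}.
Each dependency's left side is a superkey — BCNF holds.

BCNF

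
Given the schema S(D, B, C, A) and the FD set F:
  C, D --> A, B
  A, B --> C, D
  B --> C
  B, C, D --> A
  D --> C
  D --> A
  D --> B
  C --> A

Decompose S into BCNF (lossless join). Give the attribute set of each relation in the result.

{A, C}; {B, C, D}

Candidate keys of the original relation: {B}, {D}.
Within {A, B, C, D}: {C}⁺ ∩ {A, B, C, D} = {A, C}, not the whole set, so C --> A violates BCNF; decompose into {A, C} and {B, C, D}.
{A, C} has no BCNF violation.
{B, C, D} has no BCNF violation.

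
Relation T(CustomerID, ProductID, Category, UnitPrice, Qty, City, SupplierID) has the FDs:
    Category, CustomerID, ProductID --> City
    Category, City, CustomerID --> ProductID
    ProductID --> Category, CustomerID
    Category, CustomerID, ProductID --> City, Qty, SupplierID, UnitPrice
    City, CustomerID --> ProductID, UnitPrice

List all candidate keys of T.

Closure of {ProductID} is {Category, City, CustomerID, ProductID, Qty, SupplierID, UnitPrice}, the whole schema; {ProductID} is a candidate key.
Closure of {City, CustomerID} is {Category, City, CustomerID, ProductID, Qty, SupplierID, UnitPrice}, the whole schema; {City, CustomerID} is a candidate key.
These are minimal and exhaustive — every other superkey contains one of them.

{City, CustomerID}, {ProductID}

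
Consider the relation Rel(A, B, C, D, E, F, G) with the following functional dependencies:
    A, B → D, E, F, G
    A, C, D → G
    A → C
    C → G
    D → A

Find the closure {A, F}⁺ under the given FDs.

{A, C, F, G}

Start with {A, F}.
A → C applies; add {C} → now {A, C, F}.
C → G applies; add {G} → now {A, C, F, G}.
No further FD applies.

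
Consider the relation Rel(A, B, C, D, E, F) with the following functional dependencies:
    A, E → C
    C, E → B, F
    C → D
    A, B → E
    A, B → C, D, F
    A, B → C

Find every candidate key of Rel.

No FD produces {A}, so it must be in every candidate key.
{A, B}⁺ = {A, B, C, D, E, F} — all of the relation — so {A, B} is a candidate key.
{A, E}⁺ = {A, B, C, D, E, F} — all of the relation — so {A, E} is a candidate key.
Any other superkey properly contains one of these, so there are no further candidate keys.

{A, B}, {A, E}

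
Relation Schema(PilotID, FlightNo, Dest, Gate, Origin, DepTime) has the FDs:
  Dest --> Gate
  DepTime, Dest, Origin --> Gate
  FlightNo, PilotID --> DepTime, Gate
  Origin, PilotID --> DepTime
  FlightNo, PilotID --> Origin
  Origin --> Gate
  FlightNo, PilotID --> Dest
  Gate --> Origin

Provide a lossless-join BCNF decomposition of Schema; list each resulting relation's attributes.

Candidate key of the original relation: {FlightNo, PilotID}.
Within {DepTime, Dest, FlightNo, Gate, Origin, PilotID}: {Dest}⁺ ∩ {DepTime, Dest, FlightNo, Gate, Origin, PilotID} = {Dest, Gate, Origin}, not the whole set, so Dest --> Gate, Origin violates BCNF; decompose into {Dest, Gate, Origin} and {DepTime, Dest, FlightNo, PilotID}.
Within {Dest, Gate, Origin}: {Origin}⁺ ∩ {Dest, Gate, Origin} = {Gate, Origin}, not the whole set, so Origin --> Gate violates BCNF; decompose into {Gate, Origin} and {Dest, Origin}.
{Gate, Origin} is in BCNF.
{Dest, Origin} is in BCNF.
Within {DepTime, Dest, FlightNo, PilotID}: {Dest, PilotID}⁺ ∩ {DepTime, Dest, FlightNo, PilotID} = {DepTime, Dest, PilotID}, not the whole set, so Dest, PilotID --> DepTime violates BCNF; decompose into {DepTime, Dest, PilotID} and {Dest, FlightNo, PilotID}.
{DepTime, Dest, PilotID} is in BCNF.
{Dest, FlightNo, PilotID} is in BCNF.

{DepTime, Dest, PilotID}; {Dest, FlightNo, PilotID}; {Dest, Origin}; {Gate, Origin}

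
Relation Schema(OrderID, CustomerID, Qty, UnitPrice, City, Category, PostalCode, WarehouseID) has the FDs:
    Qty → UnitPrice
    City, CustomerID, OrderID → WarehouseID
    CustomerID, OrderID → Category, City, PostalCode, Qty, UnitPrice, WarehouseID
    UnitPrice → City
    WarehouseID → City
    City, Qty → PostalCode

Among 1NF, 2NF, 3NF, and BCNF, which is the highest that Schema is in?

2NF

Candidate key: {CustomerID, OrderID}. Prime attributes: {CustomerID, OrderID}.
For Qty → UnitPrice we have {Qty}⁺ = {City, PostalCode, Qty, UnitPrice}; {Qty} is not a superkey, so BCNF fails.
Because {UnitPrice} is non-prime and the left side of Qty → UnitPrice is not a superkey, the relation is not in 3NF.
No non-prime attribute depends on a proper subset of any candidate key, so 2NF holds.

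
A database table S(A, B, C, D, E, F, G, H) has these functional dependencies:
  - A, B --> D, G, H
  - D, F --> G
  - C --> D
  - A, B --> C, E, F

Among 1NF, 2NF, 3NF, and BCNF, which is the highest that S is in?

Candidate key: {A, B}. Prime attributes: {A, B}.
D, F --> G: {D, F}⁺ = {D, F, G}, which is not all of the attributes, so the left side is not a superkey — BCNF is violated.
D, F --> G determines the non-prime attribute {G} from a non-superkey — 3NF is violated.
Checking every proper subset of each key, none determines a non-prime attribute — 2NF is satisfied.

2NF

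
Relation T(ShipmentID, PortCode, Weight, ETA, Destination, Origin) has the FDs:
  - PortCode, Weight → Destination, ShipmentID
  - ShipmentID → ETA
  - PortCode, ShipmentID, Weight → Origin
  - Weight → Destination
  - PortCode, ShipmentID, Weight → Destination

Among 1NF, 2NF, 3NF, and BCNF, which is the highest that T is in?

Candidate key: {PortCode, Weight}. Prime attributes: {PortCode, Weight}.
ShipmentID → ETA: {ShipmentID}⁺ = {ETA, ShipmentID}, which is not all of the attributes, so the left side is not a superkey — BCNF is violated.
Because {ETA} is non-prime and the left side of ShipmentID → ETA is not a superkey, the relation is not in 3NF.
{Weight} is a proper subset of the key {PortCode, Weight}, and {Weight}⁺ contains the non-prime attribute {Destination} — a partial dependency, so 2NF is violated.

1NF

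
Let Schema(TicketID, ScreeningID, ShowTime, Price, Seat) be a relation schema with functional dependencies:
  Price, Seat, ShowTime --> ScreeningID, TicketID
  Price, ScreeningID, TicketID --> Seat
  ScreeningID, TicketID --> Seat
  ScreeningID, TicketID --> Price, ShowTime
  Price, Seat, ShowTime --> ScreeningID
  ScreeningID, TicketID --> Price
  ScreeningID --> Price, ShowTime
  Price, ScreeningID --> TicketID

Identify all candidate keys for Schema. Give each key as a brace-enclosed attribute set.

Closure of {ScreeningID} is {Price, ScreeningID, Seat, ShowTime, TicketID}, the whole schema; {ScreeningID} is a candidate key.
Closure of {Price, Seat, ShowTime} is {Price, ScreeningID, Seat, ShowTime, TicketID}, the whole schema; {Price, Seat, ShowTime} is a candidate key.
These are minimal and exhaustive — every other superkey contains one of them.

{Price, Seat, ShowTime}, {ScreeningID}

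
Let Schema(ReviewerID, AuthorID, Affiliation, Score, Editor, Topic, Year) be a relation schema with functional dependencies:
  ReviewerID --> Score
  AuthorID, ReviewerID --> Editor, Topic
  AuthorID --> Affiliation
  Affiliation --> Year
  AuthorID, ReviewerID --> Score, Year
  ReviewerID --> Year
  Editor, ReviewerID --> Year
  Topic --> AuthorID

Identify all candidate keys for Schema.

Attributes never on any right-hand side: {ReviewerID} — every candidate key must contain it.
{AuthorID, ReviewerID} is a candidate key since {AuthorID, ReviewerID}⁺ = {Affiliation, AuthorID, Editor, ReviewerID, Score, Topic, Year} covers every attribute.
{ReviewerID, Topic} is a candidate key since {ReviewerID, Topic}⁺ = {Affiliation, AuthorID, Editor, ReviewerID, Score, Topic, Year} covers every attribute.
These are minimal and exhaustive — every other superkey contains one of them.

{AuthorID, ReviewerID}, {ReviewerID, Topic}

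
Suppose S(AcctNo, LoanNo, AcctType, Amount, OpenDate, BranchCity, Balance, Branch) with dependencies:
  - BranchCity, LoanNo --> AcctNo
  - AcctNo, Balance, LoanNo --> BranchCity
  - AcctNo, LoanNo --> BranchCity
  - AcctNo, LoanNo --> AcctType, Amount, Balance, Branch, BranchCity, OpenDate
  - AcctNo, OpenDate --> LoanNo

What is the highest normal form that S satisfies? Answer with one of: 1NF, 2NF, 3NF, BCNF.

BCNF

Candidate keys: {AcctNo, LoanNo}, {AcctNo, OpenDate}, {BranchCity, LoanNo}. Prime attributes: {AcctNo, BranchCity, LoanNo, OpenDate}.
The left-hand side of every FD is a superkey, so BCNF is satisfied.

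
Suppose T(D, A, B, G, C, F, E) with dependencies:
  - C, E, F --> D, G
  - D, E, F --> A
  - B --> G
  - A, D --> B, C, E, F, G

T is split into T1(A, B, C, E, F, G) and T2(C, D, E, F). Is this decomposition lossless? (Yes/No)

Yes

The shared attributes are {C, E, F} and {C, E, F}⁺ = {A, B, C, D, E, F, G}.
Since T1 ⊆ {A, B, C, D, E, F, G}, the intersection is a superkey of T1; the decomposition is lossless.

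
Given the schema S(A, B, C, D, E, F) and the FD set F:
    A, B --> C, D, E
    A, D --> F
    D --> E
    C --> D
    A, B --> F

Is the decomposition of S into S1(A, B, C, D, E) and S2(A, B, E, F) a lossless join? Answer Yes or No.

Common attributes: {A, B, E}; their closure is {A, B, C, D, E, F}.
This includes all of S1, so the common attributes are a superkey of S1 — the join is lossless.

Yes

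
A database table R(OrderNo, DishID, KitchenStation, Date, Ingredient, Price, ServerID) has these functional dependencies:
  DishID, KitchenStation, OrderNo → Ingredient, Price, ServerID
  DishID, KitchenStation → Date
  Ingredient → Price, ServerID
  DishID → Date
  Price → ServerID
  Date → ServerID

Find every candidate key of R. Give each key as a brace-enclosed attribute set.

No FD produces {DishID, KitchenStation, OrderNo}, so they must be in every candidate key.
{DishID, KitchenStation, OrderNo}⁺ = {Date, DishID, Ingredient, KitchenStation, OrderNo, Price, ServerID}, which is every attribute, so {DishID, KitchenStation, OrderNo} is a candidate key.
Every other attribute set either contains this one or has a smaller closure.

{DishID, KitchenStation, OrderNo}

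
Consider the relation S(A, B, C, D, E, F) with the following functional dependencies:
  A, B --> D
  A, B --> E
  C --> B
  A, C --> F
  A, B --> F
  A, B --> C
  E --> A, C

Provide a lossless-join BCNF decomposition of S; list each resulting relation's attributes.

Candidate keys of the original relation: {A, B}, {A, C}, {E}.
{A, B, C, D, E, F}: {C} determines {B, C} here but is not a superkey — split on C --> B, giving {B, C} and {A, C, D, E, F}.
{B, C}: every determinant is a superkey — BCNF.
{A, C, D, E, F}: every determinant is a superkey — BCNF.

{A, C, D, E, F}; {B, C}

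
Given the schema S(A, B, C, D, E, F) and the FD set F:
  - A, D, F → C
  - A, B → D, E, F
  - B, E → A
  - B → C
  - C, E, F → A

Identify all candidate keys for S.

Attributes never on any right-hand side: {B} — every candidate key must contain it.
{A, B}⁺ = {A, B, C, D, E, F} — all of the relation — so {A, B} is a candidate key.
{B, E}⁺ = {A, B, C, D, E, F} — all of the relation — so {B, E} is a candidate key.
These are minimal and exhaustive — every other superkey contains one of them.

{A, B}, {B, E}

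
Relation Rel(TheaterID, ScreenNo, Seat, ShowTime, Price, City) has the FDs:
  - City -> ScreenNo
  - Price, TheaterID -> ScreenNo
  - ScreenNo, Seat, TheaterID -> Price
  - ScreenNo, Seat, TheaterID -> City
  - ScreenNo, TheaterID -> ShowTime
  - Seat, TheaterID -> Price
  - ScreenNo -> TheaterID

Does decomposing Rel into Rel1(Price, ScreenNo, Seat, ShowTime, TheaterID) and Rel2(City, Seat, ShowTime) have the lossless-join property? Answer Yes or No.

No

Rel1 ∩ Rel2 = {Seat, ShowTime}; its closure under F is {Seat, ShowTime}.
Rel1 ⊄ {Seat, ShowTime} and Rel2 ⊄ {Seat, ShowTime}, so the split is lossy.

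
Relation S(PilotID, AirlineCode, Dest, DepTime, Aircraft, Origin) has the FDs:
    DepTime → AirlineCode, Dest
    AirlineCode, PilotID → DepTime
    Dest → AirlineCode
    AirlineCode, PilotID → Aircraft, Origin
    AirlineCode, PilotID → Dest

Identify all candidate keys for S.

{PilotID} never appears on the right of any FD, so every key must include it.
Closure of {AirlineCode, PilotID} is {Aircraft, AirlineCode, DepTime, Dest, Origin, PilotID}, the whole schema; {AirlineCode, PilotID} is a candidate key.
Closure of {DepTime, PilotID} is {Aircraft, AirlineCode, DepTime, Dest, Origin, PilotID}, the whole schema; {DepTime, PilotID} is a candidate key.
Closure of {Dest, PilotID} is {Aircraft, AirlineCode, DepTime, Dest, Origin, PilotID}, the whole schema; {Dest, PilotID} is a candidate key.
No proper subset of any of these is a key, and no other minimal superkey exists.

{AirlineCode, PilotID}, {DepTime, PilotID}, {Dest, PilotID}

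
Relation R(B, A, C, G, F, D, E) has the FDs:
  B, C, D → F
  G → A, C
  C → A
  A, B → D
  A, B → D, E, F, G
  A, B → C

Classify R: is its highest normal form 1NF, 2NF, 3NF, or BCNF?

Candidate keys: {A, B}, {B, C}, {B, G}. Prime attributes: {A, B, C, G}.
For G → A, C we have {G}⁺ = {A, C, G}; {G} is not a superkey, so BCNF fails.
Since {A, C} ⊆ prime attributes and every other non-superkey FD also has a prime right side, the schema is in 3NF.

3NF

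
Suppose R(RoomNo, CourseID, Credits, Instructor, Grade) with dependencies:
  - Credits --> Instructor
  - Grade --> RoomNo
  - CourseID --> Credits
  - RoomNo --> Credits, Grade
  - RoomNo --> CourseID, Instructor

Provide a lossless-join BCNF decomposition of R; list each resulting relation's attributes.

{CourseID, Credits}; {CourseID, Grade, RoomNo}; {Credits, Instructor}

Candidate keys of the original relation: {Grade}, {RoomNo}.
{CourseID, Credits, Grade, Instructor, RoomNo}: {Credits} determines {Credits, Instructor} here but is not a superkey — split on Credits --> Instructor, giving {Credits, Instructor} and {CourseID, Credits, Grade, RoomNo}.
{Credits, Instructor} has no BCNF violation.
{CourseID, Credits, Grade, RoomNo}: {CourseID} determines {CourseID, Credits} here but is not a superkey — split on CourseID --> Credits, giving {CourseID, Credits} and {CourseID, Grade, RoomNo}.
{CourseID, Credits} has no BCNF violation.
{CourseID, Grade, RoomNo} has no BCNF violation.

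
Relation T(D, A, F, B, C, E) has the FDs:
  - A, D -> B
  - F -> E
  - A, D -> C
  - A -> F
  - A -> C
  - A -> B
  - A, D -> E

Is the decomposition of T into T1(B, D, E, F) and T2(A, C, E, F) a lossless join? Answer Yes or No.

The shared attributes are {E, F} and {E, F}⁺ = {E, F}.
T1 ⊄ {E, F} and T2 ⊄ {E, F}, so the split is lossy.

No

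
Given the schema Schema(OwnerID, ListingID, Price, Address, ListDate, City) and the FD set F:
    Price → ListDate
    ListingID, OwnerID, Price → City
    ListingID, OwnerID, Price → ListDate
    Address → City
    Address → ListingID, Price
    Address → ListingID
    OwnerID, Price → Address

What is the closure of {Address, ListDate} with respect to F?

{Address, City, ListDate, ListingID, Price}

Start with {Address, ListDate}.
Address → City applies; add {City} → now {Address, City, ListDate}.
Address → ListingID, Price applies; add {ListingID, Price} → now {Address, City, ListDate, ListingID, Price}.
No further FD applies.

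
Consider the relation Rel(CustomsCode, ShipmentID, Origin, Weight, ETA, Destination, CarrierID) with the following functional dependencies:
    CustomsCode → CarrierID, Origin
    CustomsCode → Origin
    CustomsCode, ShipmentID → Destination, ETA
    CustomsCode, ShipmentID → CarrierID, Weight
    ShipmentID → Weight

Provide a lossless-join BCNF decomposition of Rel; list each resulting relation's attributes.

Candidate key of the original relation: {CustomsCode, ShipmentID}.
{CarrierID, CustomsCode, Destination, ETA, Origin, ShipmentID, Weight}: {CustomsCode} determines {CarrierID, CustomsCode, Origin} here but is not a superkey — split on CustomsCode → CarrierID, Origin, giving {CarrierID, CustomsCode, Origin} and {CustomsCode, Destination, ETA, ShipmentID, Weight}.
{CarrierID, CustomsCode, Origin}: every determinant is a superkey — BCNF.
{CustomsCode, Destination, ETA, ShipmentID, Weight}: {ShipmentID} determines {ShipmentID, Weight} here but is not a superkey — split on ShipmentID → Weight, giving {ShipmentID, Weight} and {CustomsCode, Destination, ETA, ShipmentID}.
{ShipmentID, Weight}: every determinant is a superkey — BCNF.
{CustomsCode, Destination, ETA, ShipmentID}: every determinant is a superkey — BCNF.

{CarrierID, CustomsCode, Origin}; {CustomsCode, Destination, ETA, ShipmentID}; {ShipmentID, Weight}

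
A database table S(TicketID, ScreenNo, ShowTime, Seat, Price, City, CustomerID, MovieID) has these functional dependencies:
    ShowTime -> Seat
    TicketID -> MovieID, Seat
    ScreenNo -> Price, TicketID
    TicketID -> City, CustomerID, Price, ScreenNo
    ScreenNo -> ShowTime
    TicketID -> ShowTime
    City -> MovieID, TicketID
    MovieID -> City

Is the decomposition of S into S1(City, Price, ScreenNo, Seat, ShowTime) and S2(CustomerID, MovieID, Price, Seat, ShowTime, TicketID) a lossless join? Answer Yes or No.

No

S1 ∩ S2 = {Price, Seat, ShowTime}; its closure under F is {Price, Seat, ShowTime}.
S1 ⊄ {Price, Seat, ShowTime} and S2 ⊄ {Price, Seat, ShowTime}, so the split is lossy.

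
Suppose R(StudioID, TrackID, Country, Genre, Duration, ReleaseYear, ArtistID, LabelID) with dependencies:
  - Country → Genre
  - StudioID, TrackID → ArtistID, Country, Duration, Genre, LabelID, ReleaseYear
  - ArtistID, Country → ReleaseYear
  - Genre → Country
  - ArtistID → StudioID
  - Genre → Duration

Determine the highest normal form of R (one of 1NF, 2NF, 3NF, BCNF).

2NF

Candidate keys: {ArtistID, TrackID}, {StudioID, TrackID}. Prime attributes: {ArtistID, StudioID, TrackID}.
Country → Genre: {Country}⁺ = {Country, Duration, Genre}, which is not all of the attributes, so the left side is not a superkey — BCNF is violated.
Country → Genre determines the non-prime attribute {Genre} from a non-superkey — 3NF is violated.
No proper subset of a key has a non-prime attribute in its closure, so there is no partial dependency; 2NF holds.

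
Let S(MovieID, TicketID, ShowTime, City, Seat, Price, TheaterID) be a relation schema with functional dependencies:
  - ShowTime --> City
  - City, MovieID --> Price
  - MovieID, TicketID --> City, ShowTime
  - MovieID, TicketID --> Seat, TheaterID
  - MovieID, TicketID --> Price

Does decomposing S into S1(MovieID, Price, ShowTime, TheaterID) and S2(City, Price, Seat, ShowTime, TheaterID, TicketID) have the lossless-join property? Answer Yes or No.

Common attributes: {Price, ShowTime, TheaterID}; their closure is {City, Price, ShowTime, TheaterID}.
S1 ⊄ {City, Price, ShowTime, TheaterID} and S2 ⊄ {City, Price, ShowTime, TheaterID}, so the split is lossy.

No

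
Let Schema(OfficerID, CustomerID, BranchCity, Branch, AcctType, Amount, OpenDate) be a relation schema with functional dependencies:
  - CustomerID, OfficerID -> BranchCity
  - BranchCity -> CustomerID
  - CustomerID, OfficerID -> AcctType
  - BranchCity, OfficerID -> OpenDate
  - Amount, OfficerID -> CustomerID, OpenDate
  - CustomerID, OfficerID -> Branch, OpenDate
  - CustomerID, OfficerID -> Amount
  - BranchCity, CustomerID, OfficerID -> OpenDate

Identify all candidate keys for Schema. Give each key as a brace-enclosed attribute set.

{Amount, OfficerID}, {BranchCity, OfficerID}, {CustomerID, OfficerID}

No FD produces {OfficerID}, so it must be in every candidate key.
{Amount, OfficerID} is a candidate key since {Amount, OfficerID}⁺ = {AcctType, Amount, Branch, BranchCity, CustomerID, OfficerID, OpenDate} covers every attribute.
{BranchCity, OfficerID} is a candidate key since {BranchCity, OfficerID}⁺ = {AcctType, Amount, Branch, BranchCity, CustomerID, OfficerID, OpenDate} covers every attribute.
{CustomerID, OfficerID} is a candidate key since {CustomerID, OfficerID}⁺ = {AcctType, Amount, Branch, BranchCity, CustomerID, OfficerID, OpenDate} covers every attribute.
These are minimal and exhaustive — every other superkey contains one of them.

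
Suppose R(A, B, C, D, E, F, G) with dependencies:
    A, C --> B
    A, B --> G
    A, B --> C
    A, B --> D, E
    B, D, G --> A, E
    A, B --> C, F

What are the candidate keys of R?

{A, B}, {A, C}, {B, D, G}

{A, B} is a candidate key since {A, B}⁺ = {A, B, C, D, E, F, G} covers every attribute.
{A, C} is a candidate key since {A, C}⁺ = {A, B, C, D, E, F, G} covers every attribute.
{B, D, G} is a candidate key since {B, D, G}⁺ = {A, B, C, D, E, F, G} covers every attribute.
These are minimal and exhaustive — every other superkey contains one of them.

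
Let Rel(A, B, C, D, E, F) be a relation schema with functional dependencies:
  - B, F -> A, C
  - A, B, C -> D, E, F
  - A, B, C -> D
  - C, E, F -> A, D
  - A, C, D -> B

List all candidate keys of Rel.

{A, B, C}, {A, C, D}, {B, F}, {C, E, F}

{B, F}⁺ = {A, B, C, D, E, F}, which is every attribute, so {B, F} is a candidate key.
{A, B, C}⁺ = {A, B, C, D, E, F}, which is every attribute, so {A, B, C} is a candidate key.
{A, C, D}⁺ = {A, B, C, D, E, F}, which is every attribute, so {A, C, D} is a candidate key.
{C, E, F}⁺ = {A, B, C, D, E, F}, which is every attribute, so {C, E, F} is a candidate key.
Any other superkey properly contains one of these, so there are no further candidate keys.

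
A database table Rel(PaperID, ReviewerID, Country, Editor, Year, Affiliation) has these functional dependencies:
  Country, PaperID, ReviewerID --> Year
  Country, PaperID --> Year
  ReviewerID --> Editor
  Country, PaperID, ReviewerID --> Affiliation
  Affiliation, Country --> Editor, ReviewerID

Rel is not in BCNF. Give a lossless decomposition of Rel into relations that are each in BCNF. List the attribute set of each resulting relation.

{Affiliation, Country, PaperID}; {Affiliation, Country, ReviewerID}; {Country, PaperID, Year}; {Editor, ReviewerID}

Candidate keys of the original relation: {Affiliation, Country, PaperID}, {Country, PaperID, ReviewerID}.
{Affiliation, Country, Editor, PaperID, ReviewerID, Year}: {Country, PaperID} determines {Country, PaperID, Year} here but is not a superkey — split on Country, PaperID --> Year, giving {Country, PaperID, Year} and {Affiliation, Country, Editor, PaperID, ReviewerID}.
{Country, PaperID, Year} is in BCNF.
{Affiliation, Country, Editor, PaperID, ReviewerID}: {ReviewerID} determines {Editor, ReviewerID} here but is not a superkey — split on ReviewerID --> Editor, giving {Editor, ReviewerID} and {Affiliation, Country, PaperID, ReviewerID}.
{Editor, ReviewerID} is in BCNF.
{Affiliation, Country, PaperID, ReviewerID}: {Affiliation, Country} determines {Affiliation, Country, ReviewerID} here but is not a superkey — split on Affiliation, Country --> ReviewerID, giving {Affiliation, Country, ReviewerID} and {Affiliation, Country, PaperID}.
{Affiliation, Country, ReviewerID} is in BCNF.
{Affiliation, Country, PaperID} is in BCNF.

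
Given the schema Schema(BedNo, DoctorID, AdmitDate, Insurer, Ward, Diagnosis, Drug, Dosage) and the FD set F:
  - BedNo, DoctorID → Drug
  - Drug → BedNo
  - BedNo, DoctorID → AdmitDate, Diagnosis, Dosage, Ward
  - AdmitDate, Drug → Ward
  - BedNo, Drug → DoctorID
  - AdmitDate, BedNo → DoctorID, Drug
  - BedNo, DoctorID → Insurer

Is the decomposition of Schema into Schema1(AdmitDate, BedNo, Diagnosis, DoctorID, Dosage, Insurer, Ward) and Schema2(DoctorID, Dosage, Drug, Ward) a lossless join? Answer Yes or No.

Schema1 ∩ Schema2 = {DoctorID, Dosage, Ward}; its closure under F is {DoctorID, Dosage, Ward}.
Neither Schema1 nor Schema2 is contained in that closure, so the decomposition is lossy.

No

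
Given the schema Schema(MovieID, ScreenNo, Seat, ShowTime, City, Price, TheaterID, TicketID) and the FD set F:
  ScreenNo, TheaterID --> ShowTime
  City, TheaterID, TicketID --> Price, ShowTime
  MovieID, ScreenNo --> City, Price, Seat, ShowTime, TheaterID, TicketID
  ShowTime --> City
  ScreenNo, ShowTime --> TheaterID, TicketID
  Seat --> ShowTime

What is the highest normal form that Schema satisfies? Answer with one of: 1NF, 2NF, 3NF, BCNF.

2NF

Candidate key: {MovieID, ScreenNo}. Prime attributes: {MovieID, ScreenNo}.
ScreenNo, TheaterID --> ShowTime: {ScreenNo, TheaterID}⁺ = {City, Price, ScreenNo, ShowTime, TheaterID, TicketID}, which is not all of the attributes, so the left side is not a superkey — BCNF is violated.
Because {ShowTime} is non-prime and the left side of ScreenNo, TheaterID --> ShowTime is not a superkey, the relation is not in 3NF.
No proper subset of a key has a non-prime attribute in its closure, so there is no partial dependency; 2NF holds.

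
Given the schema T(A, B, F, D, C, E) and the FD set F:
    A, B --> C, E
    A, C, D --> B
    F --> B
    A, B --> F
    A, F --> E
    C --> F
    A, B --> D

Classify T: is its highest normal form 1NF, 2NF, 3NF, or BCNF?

3NF

Candidate keys: {A, B}, {A, C}, {A, F}. Prime attributes: {A, B, C, F}.
F --> B breaks BCNF: {F}⁺ = {B, F}, so {F} is not a superkey.
But every attribute on its right side ({B}) is prime, and the same holds for every other non-superkey FD, so 3NF still holds.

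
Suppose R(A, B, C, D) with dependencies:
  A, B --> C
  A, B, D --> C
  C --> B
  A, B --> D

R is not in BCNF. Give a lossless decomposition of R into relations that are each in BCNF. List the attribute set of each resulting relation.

Candidate keys of the original relation: {A, B}, {A, C}.
Within {A, B, C, D}: {C}⁺ ∩ {A, B, C, D} = {B, C}, not the whole set, so C --> B violates BCNF; decompose into {B, C} and {A, C, D}.
{B, C} is in BCNF.
{A, C, D} is in BCNF.

{A, C, D}; {B, C}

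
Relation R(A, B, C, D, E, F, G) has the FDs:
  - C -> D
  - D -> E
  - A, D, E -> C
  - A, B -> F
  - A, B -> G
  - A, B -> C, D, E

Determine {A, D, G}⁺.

{A, C, D, E, G}

Start with {A, D, G}.
D -> E applies; add {E} → now {A, D, E, G}.
A, D, E -> C applies; add {C} → now {A, C, D, E, G}.
No further FD applies.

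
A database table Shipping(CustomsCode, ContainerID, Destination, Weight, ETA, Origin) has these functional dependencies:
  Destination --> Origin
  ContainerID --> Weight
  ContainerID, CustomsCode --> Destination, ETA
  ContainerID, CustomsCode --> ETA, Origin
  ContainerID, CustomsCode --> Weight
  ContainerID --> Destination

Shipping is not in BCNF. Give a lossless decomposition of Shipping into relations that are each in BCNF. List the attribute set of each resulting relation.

{ContainerID, CustomsCode, ETA}; {ContainerID, Destination, Weight}; {Destination, Origin}

Candidate key of the original relation: {ContainerID, CustomsCode}.
{ContainerID, CustomsCode, Destination, ETA, Origin, Weight}: {Destination} determines {Destination, Origin} here but is not a superkey — split on Destination --> Origin, giving {Destination, Origin} and {ContainerID, CustomsCode, Destination, ETA, Weight}.
{Destination, Origin} has no BCNF violation.
{ContainerID, CustomsCode, Destination, ETA, Weight}: {ContainerID} determines {ContainerID, Destination, Weight} here but is not a superkey — split on ContainerID --> Destination, Weight, giving {ContainerID, Destination, Weight} and {ContainerID, CustomsCode, ETA}.
{ContainerID, Destination, Weight} has no BCNF violation.
{ContainerID, CustomsCode, ETA} has no BCNF violation.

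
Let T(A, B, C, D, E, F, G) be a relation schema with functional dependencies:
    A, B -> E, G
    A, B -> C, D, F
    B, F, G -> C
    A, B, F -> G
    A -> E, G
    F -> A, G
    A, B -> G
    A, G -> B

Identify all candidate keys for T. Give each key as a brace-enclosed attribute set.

{A}, {F}

{A} is a candidate key since {A}⁺ = {A, B, C, D, E, F, G} covers every attribute.
{F} is a candidate key since {F}⁺ = {A, B, C, D, E, F, G} covers every attribute.
Any other superkey properly contains one of these, so there are no further candidate keys.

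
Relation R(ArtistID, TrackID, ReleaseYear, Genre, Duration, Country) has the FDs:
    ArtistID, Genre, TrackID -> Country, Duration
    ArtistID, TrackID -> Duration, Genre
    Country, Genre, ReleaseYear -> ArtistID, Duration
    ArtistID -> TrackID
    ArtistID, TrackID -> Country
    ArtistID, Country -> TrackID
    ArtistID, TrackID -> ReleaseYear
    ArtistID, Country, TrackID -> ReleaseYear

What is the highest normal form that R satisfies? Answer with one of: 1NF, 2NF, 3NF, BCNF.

Candidate keys: {ArtistID}, {Country, Genre, ReleaseYear}. Prime attributes: {ArtistID, Country, Genre, ReleaseYear}.
Every FD has a superkey on the left, so the relation is in BCNF.

BCNF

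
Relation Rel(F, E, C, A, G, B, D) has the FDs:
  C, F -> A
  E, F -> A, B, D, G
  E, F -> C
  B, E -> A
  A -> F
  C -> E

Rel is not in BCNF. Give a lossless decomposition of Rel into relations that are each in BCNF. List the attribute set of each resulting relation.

Candidate keys of the original relation: {A, C}, {A, E}, {B, C}, {B, E}, {C, F}, {E, F}.
{A, B, C, D, E, F, G}: {A} determines {A, F} here but is not a superkey — split on A -> F, giving {A, F} and {A, B, C, D, E, G}.
{A, F} is in BCNF.
{A, B, C, D, E, G}: {C} determines {C, E} here but is not a superkey — split on C -> E, giving {C, E} and {A, B, C, D, G}.
{C, E} is in BCNF.
{A, B, C, D, G} is in BCNF.

{A, B, C, D, G}; {A, F}; {C, E}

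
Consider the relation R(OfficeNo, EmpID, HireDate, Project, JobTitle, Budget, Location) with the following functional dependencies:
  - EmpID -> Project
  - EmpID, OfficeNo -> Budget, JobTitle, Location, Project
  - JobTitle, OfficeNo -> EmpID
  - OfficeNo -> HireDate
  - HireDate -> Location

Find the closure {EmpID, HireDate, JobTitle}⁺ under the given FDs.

{EmpID, HireDate, JobTitle, Location, Project}

Start with {EmpID, HireDate, JobTitle}.
EmpID -> Project applies; add {Project} → now {EmpID, HireDate, JobTitle, Project}.
HireDate -> Location applies; add {Location} → now {EmpID, HireDate, JobTitle, Location, Project}.
No further FD applies.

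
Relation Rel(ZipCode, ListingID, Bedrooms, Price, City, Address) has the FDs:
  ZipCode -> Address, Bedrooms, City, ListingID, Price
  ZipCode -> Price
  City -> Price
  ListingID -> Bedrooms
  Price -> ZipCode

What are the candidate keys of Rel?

{City}, {Price}, {ZipCode}

Closure of {City} is {Address, Bedrooms, City, ListingID, Price, ZipCode}, the whole schema; {City} is a candidate key.
Closure of {Price} is {Address, Bedrooms, City, ListingID, Price, ZipCode}, the whole schema; {Price} is a candidate key.
Closure of {ZipCode} is {Address, Bedrooms, City, ListingID, Price, ZipCode}, the whole schema; {ZipCode} is a candidate key.
These are minimal and exhaustive — every other superkey contains one of them.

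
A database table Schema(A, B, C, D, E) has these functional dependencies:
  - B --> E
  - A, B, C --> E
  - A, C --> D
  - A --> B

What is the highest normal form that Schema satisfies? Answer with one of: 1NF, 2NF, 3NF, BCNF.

1NF

Candidate key: {A, C}. Prime attributes: {A, C}.
For B --> E we have {B}⁺ = {B, E}; {B} is not a superkey, so BCNF fails.
Because {E} is non-prime and the left side of B --> E is not a superkey, the relation is not in 3NF.
Since {A} ⊂ {A, C} and {A}⁺ ⊇ {B, E} with {B, E} non-prime, there is a partial dependency; 2NF fails.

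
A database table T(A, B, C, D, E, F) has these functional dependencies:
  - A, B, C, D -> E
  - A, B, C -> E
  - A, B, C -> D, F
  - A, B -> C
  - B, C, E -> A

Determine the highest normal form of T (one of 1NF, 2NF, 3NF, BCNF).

Candidate keys: {A, B}, {B, C, E}. Prime attributes: {A, B, C, E}.
Each dependency's left side is a superkey — BCNF holds.

BCNF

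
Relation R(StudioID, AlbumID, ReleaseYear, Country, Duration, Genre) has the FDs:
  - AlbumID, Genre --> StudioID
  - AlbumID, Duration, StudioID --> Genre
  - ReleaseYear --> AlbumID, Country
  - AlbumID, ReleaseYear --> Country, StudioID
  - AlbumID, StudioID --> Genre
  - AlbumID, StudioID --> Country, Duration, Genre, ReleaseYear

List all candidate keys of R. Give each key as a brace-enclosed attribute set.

{AlbumID, Genre}, {AlbumID, StudioID}, {ReleaseYear}

Closure of {ReleaseYear} is {AlbumID, Country, Duration, Genre, ReleaseYear, StudioID}, the whole schema; {ReleaseYear} is a candidate key.
Closure of {AlbumID, Genre} is {AlbumID, Country, Duration, Genre, ReleaseYear, StudioID}, the whole schema; {AlbumID, Genre} is a candidate key.
Closure of {AlbumID, StudioID} is {AlbumID, Country, Duration, Genre, ReleaseYear, StudioID}, the whole schema; {AlbumID, StudioID} is a candidate key.
These are minimal and exhaustive — every other superkey contains one of them.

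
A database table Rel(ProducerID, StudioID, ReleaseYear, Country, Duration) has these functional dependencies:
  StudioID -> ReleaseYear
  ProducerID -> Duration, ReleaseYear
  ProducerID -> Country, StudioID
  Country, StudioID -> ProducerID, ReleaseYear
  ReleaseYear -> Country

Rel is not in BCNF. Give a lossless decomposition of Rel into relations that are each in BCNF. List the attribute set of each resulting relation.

{Country, ReleaseYear}; {Duration, ProducerID, ReleaseYear, StudioID}

Candidate keys of the original relation: {ProducerID}, {StudioID}.
{Country, Duration, ProducerID, ReleaseYear, StudioID}: {ReleaseYear} determines {Country, ReleaseYear} here but is not a superkey — split on ReleaseYear -> Country, giving {Country, ReleaseYear} and {Duration, ProducerID, ReleaseYear, StudioID}.
{Country, ReleaseYear} has no BCNF violation.
{Duration, ProducerID, ReleaseYear, StudioID} has no BCNF violation.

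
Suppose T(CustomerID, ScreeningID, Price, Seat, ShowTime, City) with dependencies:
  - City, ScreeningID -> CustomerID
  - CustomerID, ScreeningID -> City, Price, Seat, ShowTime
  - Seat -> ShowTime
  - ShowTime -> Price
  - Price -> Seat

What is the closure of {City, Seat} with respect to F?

Start with {City, Seat}.
Seat -> ShowTime applies; add {ShowTime} → now {City, Seat, ShowTime}.
ShowTime -> Price applies; add {Price} → now {City, Price, Seat, ShowTime}.
No further FD applies.

{City, Price, Seat, ShowTime}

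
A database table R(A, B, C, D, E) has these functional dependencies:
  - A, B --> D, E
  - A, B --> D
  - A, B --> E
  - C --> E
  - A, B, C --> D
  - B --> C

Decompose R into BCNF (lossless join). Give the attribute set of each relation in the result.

Candidate key of the original relation: {A, B}.
{A, B, C, D, E}: {C} determines {C, E} here but is not a superkey — split on C --> E, giving {C, E} and {A, B, C, D}.
{C, E} has no BCNF violation.
{A, B, C, D}: {B} determines {B, C} here but is not a superkey — split on B --> C, giving {B, C} and {A, B, D}.
{B, C} has no BCNF violation.
{A, B, D} has no BCNF violation.

{A, B, D}; {B, C}; {C, E}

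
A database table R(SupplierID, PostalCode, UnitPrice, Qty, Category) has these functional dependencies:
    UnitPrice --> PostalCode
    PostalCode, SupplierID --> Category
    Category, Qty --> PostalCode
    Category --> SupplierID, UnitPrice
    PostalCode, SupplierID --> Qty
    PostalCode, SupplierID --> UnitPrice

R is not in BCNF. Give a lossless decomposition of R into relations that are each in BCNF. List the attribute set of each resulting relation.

Candidate keys of the original relation: {Category}, {PostalCode, SupplierID}, {SupplierID, UnitPrice}.
{Category, PostalCode, Qty, SupplierID, UnitPrice}: {UnitPrice} determines {PostalCode, UnitPrice} here but is not a superkey — split on UnitPrice --> PostalCode, giving {PostalCode, UnitPrice} and {Category, Qty, SupplierID, UnitPrice}.
{PostalCode, UnitPrice}: every determinant is a superkey — BCNF.
{Category, Qty, SupplierID, UnitPrice}: every determinant is a superkey — BCNF.

{Category, Qty, SupplierID, UnitPrice}; {PostalCode, UnitPrice}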